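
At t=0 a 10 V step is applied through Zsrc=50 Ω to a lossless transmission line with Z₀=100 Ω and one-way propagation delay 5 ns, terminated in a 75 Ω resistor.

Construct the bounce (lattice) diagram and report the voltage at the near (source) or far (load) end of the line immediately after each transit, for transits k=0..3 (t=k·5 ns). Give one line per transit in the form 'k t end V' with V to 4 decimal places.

0 0 source 6.6667
1 5 load 5.7143
2 10 source 6.0317
3 15 load 5.9864

Γ_L=-0.142857, Γ_S=-0.333333; launch V₁=10·100/150=6.666667
k=0 src: V=6.6667
k=1 load: inc=6.666667, refl=6.666667·-0.142857=-0.9524; V=0.000000+6.666667+-0.952381=5.7143
k=2 src: inc=-0.952381, refl=-0.952381·-0.333333=0.3175; V=6.666667+-0.952381+0.317460=6.0317
k=3 load: inc=0.317460, refl=0.317460·-0.142857=-0.0454; V=5.714286+0.317460+-0.045351=5.9864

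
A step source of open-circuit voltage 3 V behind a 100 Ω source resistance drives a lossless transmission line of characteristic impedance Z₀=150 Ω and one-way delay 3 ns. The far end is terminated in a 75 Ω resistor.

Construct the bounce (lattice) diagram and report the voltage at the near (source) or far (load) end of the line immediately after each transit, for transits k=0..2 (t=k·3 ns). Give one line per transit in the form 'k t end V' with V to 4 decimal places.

0 0 source 1.8000
1 3 load 1.2000
2 6 source 1.3200

Γ_L=-0.333333, Γ_S=-0.200000; launch V₁=3·150/250=1.800000
k=0 src: V=1.8000
k=1 load: inc=1.800000, refl=1.800000·-0.333333=-0.6000; V=0.000000+1.800000+-0.600000=1.2000
k=2 src: inc=-0.600000, refl=-0.600000·-0.200000=0.1200; V=1.800000+-0.600000+0.120000=1.3200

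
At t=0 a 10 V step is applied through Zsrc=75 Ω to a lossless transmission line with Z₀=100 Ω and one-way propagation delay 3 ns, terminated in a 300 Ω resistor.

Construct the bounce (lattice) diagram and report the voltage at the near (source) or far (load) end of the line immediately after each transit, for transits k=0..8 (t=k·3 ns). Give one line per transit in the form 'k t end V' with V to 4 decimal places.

0 0 source 5.7143
1 3 load 8.5714
2 6 source 8.1633
3 9 load 7.9592
4 12 source 7.9883
5 15 load 8.0029
6 18 source 8.0008
7 21 load 7.9998
8 24 source 7.9999

Γ_L=0.500000, Γ_S=-0.142857; launch V₁=10·100/175=5.714286
k=0 src: V=5.7143
k=1 load: inc=5.714286, refl=5.714286·0.500000=2.8571; V=0.000000+5.714286+2.857143=8.5714
k=2 src: inc=2.857143, refl=2.857143·-0.142857=-0.4082; V=5.714286+2.857143+-0.408163=8.1633
k=3 load: inc=-0.408163, refl=-0.408163·0.500000=-0.2041; V=8.571429+-0.408163+-0.204082=7.9592
k=4 src: inc=-0.204082, refl=-0.204082·-0.142857=0.0292; V=8.163265+-0.204082+0.029155=7.9883
k=5 load: inc=0.029155, refl=0.029155·0.500000=0.0146; V=7.959184+0.029155+0.014577=8.0029
k=6 src: inc=0.014577, refl=0.014577·-0.142857=-0.0021; V=7.988338+0.014577+-0.002082=8.0008
k=7 load: inc=-0.002082, refl=-0.002082·0.500000=-0.0010; V=8.002915+-0.002082+-0.001041=7.9998
k=8 src: inc=-0.001041, refl=-0.001041·-0.142857=0.0001; V=8.000833+-0.001041+0.000149=7.9999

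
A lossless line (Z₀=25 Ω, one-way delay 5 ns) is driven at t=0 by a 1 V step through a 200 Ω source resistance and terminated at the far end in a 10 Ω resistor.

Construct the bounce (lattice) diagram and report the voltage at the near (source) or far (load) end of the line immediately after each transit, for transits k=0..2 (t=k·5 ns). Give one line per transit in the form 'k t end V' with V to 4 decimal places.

Γ_L=-0.428571, Γ_S=0.777778; launch V₁=1·25/225=0.111111
k=0 src: V=0.1111
k=1 load: inc=0.111111, refl=0.111111·-0.428571=-0.0476; V=0.000000+0.111111+-0.047619=0.0635
k=2 src: inc=-0.047619, refl=-0.047619·0.777778=-0.0370; V=0.111111+-0.047619+-0.037037=0.0265

0 0 source 0.1111
1 5 load 0.0635
2 10 source 0.0265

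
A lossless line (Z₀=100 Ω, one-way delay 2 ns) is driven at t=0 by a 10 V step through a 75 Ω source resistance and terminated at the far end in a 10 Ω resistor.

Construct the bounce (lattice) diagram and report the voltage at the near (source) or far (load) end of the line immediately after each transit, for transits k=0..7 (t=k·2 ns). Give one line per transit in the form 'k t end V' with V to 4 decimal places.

Γ_L=-0.818182, Γ_S=-0.142857; launch V₁=10·100/175=5.714286
k=0 src: V=5.7143
k=1 load: inc=5.714286, refl=5.714286·-0.818182=-4.6753; V=0.000000+5.714286+-4.675325=1.0390
k=2 src: inc=-4.675325, refl=-4.675325·-0.142857=0.6679; V=5.714286+-4.675325+0.667904=1.7069
k=3 load: inc=0.667904, refl=0.667904·-0.818182=-0.5465; V=1.038961+0.667904+-0.546467=1.1604
k=4 src: inc=-0.546467, refl=-0.546467·-0.142857=0.0781; V=1.706865+-0.546467+0.078067=1.2385
k=5 load: inc=0.078067, refl=0.078067·-0.818182=-0.0639; V=1.160398+0.078067+-0.063873=1.1746
k=6 src: inc=-0.063873, refl=-0.063873·-0.142857=0.0091; V=1.238465+-0.063873+0.009125=1.1837
k=7 load: inc=0.009125, refl=0.009125·-0.818182=-0.0075; V=1.174592+0.009125+-0.007466=1.1763

0 0 source 5.7143
1 2 load 1.0390
2 4 source 1.7069
3 6 load 1.1604
4 8 source 1.2385
5 10 load 1.1746
6 12 source 1.1837
7 14 load 1.1763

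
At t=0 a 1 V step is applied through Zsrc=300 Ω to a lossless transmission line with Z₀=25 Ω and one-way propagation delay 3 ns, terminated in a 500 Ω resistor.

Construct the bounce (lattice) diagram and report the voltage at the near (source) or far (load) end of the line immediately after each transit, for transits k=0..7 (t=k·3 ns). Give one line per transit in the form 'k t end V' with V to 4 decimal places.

Γ_L=0.904762, Γ_S=0.846154; launch V₁=1·25/325=0.076923
k=0 src: V=0.0769
k=1 load: inc=0.076923, refl=0.076923·0.904762=0.0696; V=0.000000+0.076923+0.069597=0.1465
k=2 src: inc=0.069597, refl=0.069597·0.846154=0.0589; V=0.076923+0.069597+0.058890=0.2054
k=3 load: inc=0.058890, refl=0.058890·0.904762=0.0533; V=0.146520+0.058890+0.053281=0.2587
k=4 src: inc=0.053281, refl=0.053281·0.846154=0.0451; V=0.205410+0.053281+0.045084=0.3038
k=5 load: inc=0.045084, refl=0.045084·0.904762=0.0408; V=0.258691+0.045084+0.040790=0.3446
k=6 src: inc=0.040790, refl=0.040790·0.846154=0.0345; V=0.303775+0.040790+0.034515=0.3791
k=7 load: inc=0.034515, refl=0.034515·0.904762=0.0312; V=0.344566+0.034515+0.031228=0.4103

0 0 source 0.0769
1 3 load 0.1465
2 6 source 0.2054
3 9 load 0.2587
4 12 source 0.3038
5 15 load 0.3446
6 18 source 0.3791
7 21 load 0.4103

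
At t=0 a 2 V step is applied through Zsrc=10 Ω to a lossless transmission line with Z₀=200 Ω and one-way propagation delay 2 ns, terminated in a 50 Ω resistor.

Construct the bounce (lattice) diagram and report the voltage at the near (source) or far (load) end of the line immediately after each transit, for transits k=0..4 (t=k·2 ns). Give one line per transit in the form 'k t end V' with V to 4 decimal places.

0 0 source 1.9048
1 2 load 0.7619
2 4 source 1.7959
3 6 load 1.1755
4 8 source 1.7368

Γ_L=-0.600000, Γ_S=-0.904762; launch V₁=2·200/210=1.904762
k=0 src: V=1.9048
k=1 load: inc=1.904762, refl=1.904762·-0.600000=-1.1429; V=0.000000+1.904762+-1.142857=0.7619
k=2 src: inc=-1.142857, refl=-1.142857·-0.904762=1.0340; V=1.904762+-1.142857+1.034014=1.7959
k=3 load: inc=1.034014, refl=1.034014·-0.600000=-0.6204; V=0.761905+1.034014+-0.620408=1.1755
k=4 src: inc=-0.620408, refl=-0.620408·-0.904762=0.5613; V=1.795918+-0.620408+0.561322=1.7368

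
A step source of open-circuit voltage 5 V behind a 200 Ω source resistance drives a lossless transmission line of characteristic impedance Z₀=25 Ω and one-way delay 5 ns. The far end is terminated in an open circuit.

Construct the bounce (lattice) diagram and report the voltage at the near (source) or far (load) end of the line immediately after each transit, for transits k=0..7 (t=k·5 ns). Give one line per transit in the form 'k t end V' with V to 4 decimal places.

Γ_L=1.000000, Γ_S=0.777778; launch V₁=5·25/225=0.555556
k=0 src: V=0.5556
k=1 load: inc=0.555556, refl=0.555556·1.000000=0.5556; V=0.000000+0.555556+0.555556=1.1111
k=2 src: inc=0.555556, refl=0.555556·0.777778=0.4321; V=0.555556+0.555556+0.432099=1.5432
k=3 load: inc=0.432099, refl=0.432099·1.000000=0.4321; V=1.111111+0.432099+0.432099=1.9753
k=4 src: inc=0.432099, refl=0.432099·0.777778=0.3361; V=1.543210+0.432099+0.336077=2.3114
k=5 load: inc=0.336077, refl=0.336077·1.000000=0.3361; V=1.975309+0.336077+0.336077=2.6475
k=6 src: inc=0.336077, refl=0.336077·0.777778=0.2614; V=2.311385+0.336077+0.261393=2.9089
k=7 load: inc=0.261393, refl=0.261393·1.000000=0.2614; V=2.647462+0.261393+0.261393=3.1702

0 0 source 0.5556
1 5 load 1.1111
2 10 source 1.5432
3 15 load 1.9753
4 20 source 2.3114
5 25 load 2.6475
6 30 source 2.9089
7 35 load 3.1702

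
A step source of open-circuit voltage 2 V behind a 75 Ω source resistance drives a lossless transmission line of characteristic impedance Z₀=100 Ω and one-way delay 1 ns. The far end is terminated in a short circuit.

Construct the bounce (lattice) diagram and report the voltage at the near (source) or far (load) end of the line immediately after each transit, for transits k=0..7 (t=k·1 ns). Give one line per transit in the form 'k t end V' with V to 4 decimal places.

0 0 source 1.1429
1 1 load 0.0000
2 2 source 0.1633
3 3 load 0.0000
4 4 source 0.0233
5 5 load 0.0000
6 6 source 0.0033
7 7 load 0.0000

Γ_L=-1.000000, Γ_S=-0.142857; launch V₁=2·100/175=1.142857
k=0 src: V=1.1429
k=1 load: inc=1.142857, refl=1.142857·-1.000000=-1.1429; V=0.000000+1.142857+-1.142857=0.0000
k=2 src: inc=-1.142857, refl=-1.142857·-0.142857=0.1633; V=1.142857+-1.142857+0.163265=0.1633
k=3 load: inc=0.163265, refl=0.163265·-1.000000=-0.1633; V=0.000000+0.163265+-0.163265=0.0000
k=4 src: inc=-0.163265, refl=-0.163265·-0.142857=0.0233; V=0.163265+-0.163265+0.023324=0.0233
k=5 load: inc=0.023324, refl=0.023324·-1.000000=-0.0233; V=0.000000+0.023324+-0.023324=0.0000
k=6 src: inc=-0.023324, refl=-0.023324·-0.142857=0.0033; V=0.023324+-0.023324+0.003332=0.0033
k=7 load: inc=0.003332, refl=0.003332·-1.000000=-0.0033; V=0.000000+0.003332+-0.003332=0.0000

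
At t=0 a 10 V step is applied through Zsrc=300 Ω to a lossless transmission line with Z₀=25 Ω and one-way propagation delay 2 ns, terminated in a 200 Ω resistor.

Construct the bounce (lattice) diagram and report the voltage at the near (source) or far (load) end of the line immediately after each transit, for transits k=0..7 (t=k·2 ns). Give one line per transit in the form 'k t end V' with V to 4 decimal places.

0 0 source 0.7692
1 2 load 1.3675
2 4 source 1.8738
3 6 load 2.2675
4 8 source 2.6007
5 10 load 2.8598
6 12 source 3.0791
7 14 load 3.2496

Γ_L=0.777778, Γ_S=0.846154; launch V₁=10·25/325=0.769231
k=0 src: V=0.7692
k=1 load: inc=0.769231, refl=0.769231·0.777778=0.5983; V=0.000000+0.769231+0.598291=1.3675
k=2 src: inc=0.598291, refl=0.598291·0.846154=0.5062; V=0.769231+0.598291+0.506246=1.8738
k=3 load: inc=0.506246, refl=0.506246·0.777778=0.3937; V=1.367521+0.506246+0.393747=2.2675
k=4 src: inc=0.393747, refl=0.393747·0.846154=0.3332; V=1.873767+0.393747+0.333170=2.6007
k=5 load: inc=0.333170, refl=0.333170·0.777778=0.2591; V=2.267514+0.333170+0.259133=2.8598
k=6 src: inc=0.259133, refl=0.259133·0.846154=0.2193; V=2.600684+0.259133+0.219266=3.0791
k=7 load: inc=0.219266, refl=0.219266·0.777778=0.1705; V=2.859817+0.219266+0.170540=3.2496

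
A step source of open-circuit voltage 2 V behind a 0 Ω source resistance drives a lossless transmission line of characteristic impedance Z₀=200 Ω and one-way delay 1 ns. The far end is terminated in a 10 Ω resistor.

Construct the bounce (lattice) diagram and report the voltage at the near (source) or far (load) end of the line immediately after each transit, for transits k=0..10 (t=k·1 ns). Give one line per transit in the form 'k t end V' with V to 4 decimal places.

0 0 source 2.0000
1 1 load 0.1905
2 2 source 2.0000
3 3 load 0.3628
4 4 source 2.0000
5 5 load 0.5187
6 6 source 2.0000
7 7 load 0.6598
8 8 source 2.0000
9 9 load 0.7874
10 10 source 2.0000

Γ_L=-0.904762, Γ_S=-1.000000; launch V₁=2·200/200=2.000000
k=0 src: V=2.0000
k=1 load: inc=2.000000, refl=2.000000·-0.904762=-1.8095; V=0.000000+2.000000+-1.809524=0.1905
k=2 src: inc=-1.809524, refl=-1.809524·-1.000000=1.8095; V=2.000000+-1.809524+1.809524=2.0000
k=3 load: inc=1.809524, refl=1.809524·-0.904762=-1.6372; V=0.190476+1.809524+-1.637188=0.3628
k=4 src: inc=-1.637188, refl=-1.637188·-1.000000=1.6372; V=2.000000+-1.637188+1.637188=2.0000
k=5 load: inc=1.637188, refl=1.637188·-0.904762=-1.4813; V=0.362812+1.637188+-1.481266=0.5187
k=6 src: inc=-1.481266, refl=-1.481266·-1.000000=1.4813; V=2.000000+-1.481266+1.481266=2.0000
k=7 load: inc=1.481266, refl=1.481266·-0.904762=-1.3402; V=0.518734+1.481266+-1.340193=0.6598
k=8 src: inc=-1.340193, refl=-1.340193·-1.000000=1.3402; V=2.000000+-1.340193+1.340193=2.0000
k=9 load: inc=1.340193, refl=1.340193·-0.904762=-1.2126; V=0.659807+1.340193+-1.212555=0.7874
k=10 src: inc=-1.212555, refl=-1.212555·-1.000000=1.2126; V=2.000000+-1.212555+1.212555=2.0000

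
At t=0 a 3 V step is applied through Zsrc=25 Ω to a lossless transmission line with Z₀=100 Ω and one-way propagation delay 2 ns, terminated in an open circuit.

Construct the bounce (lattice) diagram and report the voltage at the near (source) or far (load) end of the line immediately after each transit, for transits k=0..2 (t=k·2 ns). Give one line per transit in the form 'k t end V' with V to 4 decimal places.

Γ_L=1.000000, Γ_S=-0.600000; launch V₁=3·100/125=2.400000
k=0 src: V=2.4000
k=1 load: inc=2.400000, refl=2.400000·1.000000=2.4000; V=0.000000+2.400000+2.400000=4.8000
k=2 src: inc=2.400000, refl=2.400000·-0.600000=-1.4400; V=2.400000+2.400000+-1.440000=3.3600

0 0 source 2.4000
1 2 load 4.8000
2 4 source 3.3600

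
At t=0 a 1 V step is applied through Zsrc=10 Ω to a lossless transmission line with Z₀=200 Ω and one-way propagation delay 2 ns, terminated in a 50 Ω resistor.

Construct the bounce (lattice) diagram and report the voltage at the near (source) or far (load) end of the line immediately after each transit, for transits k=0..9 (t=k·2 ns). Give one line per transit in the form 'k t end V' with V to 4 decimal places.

Γ_L=-0.600000, Γ_S=-0.904762; launch V₁=1·200/210=0.952381
k=0 src: V=0.9524
k=1 load: inc=0.952381, refl=0.952381·-0.600000=-0.5714; V=0.000000+0.952381+-0.571429=0.3810
k=2 src: inc=-0.571429, refl=-0.571429·-0.904762=0.5170; V=0.952381+-0.571429+0.517007=0.8980
k=3 load: inc=0.517007, refl=0.517007·-0.600000=-0.3102; V=0.380952+0.517007+-0.310204=0.5878
k=4 src: inc=-0.310204, refl=-0.310204·-0.904762=0.2807; V=0.897959+-0.310204+0.280661=0.8684
k=5 load: inc=0.280661, refl=0.280661·-0.600000=-0.1684; V=0.587755+0.280661+-0.168397=0.7000
k=6 src: inc=-0.168397, refl=-0.168397·-0.904762=0.1524; V=0.868416+-0.168397+0.152359=0.8524
k=7 load: inc=0.152359, refl=0.152359·-0.600000=-0.0914; V=0.700019+0.152359+-0.091415=0.7610
k=8 src: inc=-0.091415, refl=-0.091415·-0.904762=0.0827; V=0.852378+-0.091415+0.082709=0.8437
k=9 load: inc=0.082709, refl=0.082709·-0.600000=-0.0496; V=0.760963+0.082709+-0.049625=0.7940

0 0 source 0.9524
1 2 load 0.3810
2 4 source 0.8980
3 6 load 0.5878
4 8 source 0.8684
5 10 load 0.7000
6 12 source 0.8524
7 14 load 0.7610
8 16 source 0.8437
9 18 load 0.7940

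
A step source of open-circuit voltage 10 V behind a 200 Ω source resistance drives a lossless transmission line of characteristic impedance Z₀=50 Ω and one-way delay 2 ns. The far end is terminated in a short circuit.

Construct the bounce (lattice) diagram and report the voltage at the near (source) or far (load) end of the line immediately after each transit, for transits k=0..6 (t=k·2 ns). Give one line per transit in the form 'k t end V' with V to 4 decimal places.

0 0 source 2.0000
1 2 load 0.0000
2 4 source -1.2000
3 6 load 0.0000
4 8 source 0.7200
5 10 load 0.0000
6 12 source -0.4320

Γ_L=-1.000000, Γ_S=0.600000; launch V₁=10·50/250=2.000000
k=0 src: V=2.0000
k=1 load: inc=2.000000, refl=2.000000·-1.000000=-2.0000; V=0.000000+2.000000+-2.000000=0.0000
k=2 src: inc=-2.000000, refl=-2.000000·0.600000=-1.2000; V=2.000000+-2.000000+-1.200000=-1.2000
k=3 load: inc=-1.200000, refl=-1.200000·-1.000000=1.2000; V=0.000000+-1.200000+1.200000=0.0000
k=4 src: inc=1.200000, refl=1.200000·0.600000=0.7200; V=-1.200000+1.200000+0.720000=0.7200
k=5 load: inc=0.720000, refl=0.720000·-1.000000=-0.7200; V=0.000000+0.720000+-0.720000=0.0000
k=6 src: inc=-0.720000, refl=-0.720000·0.600000=-0.4320; V=0.720000+-0.720000+-0.432000=-0.4320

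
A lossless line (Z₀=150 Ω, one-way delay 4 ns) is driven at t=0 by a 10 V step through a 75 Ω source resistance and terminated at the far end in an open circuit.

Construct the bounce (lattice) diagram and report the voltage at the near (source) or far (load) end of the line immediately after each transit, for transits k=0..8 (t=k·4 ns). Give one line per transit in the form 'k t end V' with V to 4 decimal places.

Γ_L=1.000000, Γ_S=-0.333333; launch V₁=10·150/225=6.666667
k=0 src: V=6.6667
k=1 load: inc=6.666667, refl=6.666667·1.000000=6.6667; V=0.000000+6.666667+6.666667=13.3333
k=2 src: inc=6.666667, refl=6.666667·-0.333333=-2.2222; V=6.666667+6.666667+-2.222222=11.1111
k=3 load: inc=-2.222222, refl=-2.222222·1.000000=-2.2222; V=13.333333+-2.222222+-2.222222=8.8889
k=4 src: inc=-2.222222, refl=-2.222222·-0.333333=0.7407; V=11.111111+-2.222222+0.740741=9.6296
k=5 load: inc=0.740741, refl=0.740741·1.000000=0.7407; V=8.888889+0.740741+0.740741=10.3704
k=6 src: inc=0.740741, refl=0.740741·-0.333333=-0.2469; V=9.629630+0.740741+-0.246914=10.1235
k=7 load: inc=-0.246914, refl=-0.246914·1.000000=-0.2469; V=10.370370+-0.246914+-0.246914=9.8765
k=8 src: inc=-0.246914, refl=-0.246914·-0.333333=0.0823; V=10.123457+-0.246914+0.082305=9.9588

0 0 source 6.6667
1 4 load 13.3333
2 8 source 11.1111
3 12 load 8.8889
4 16 source 9.6296
5 20 load 10.3704
6 24 source 10.1235
7 28 load 9.8765
8 32 source 9.9588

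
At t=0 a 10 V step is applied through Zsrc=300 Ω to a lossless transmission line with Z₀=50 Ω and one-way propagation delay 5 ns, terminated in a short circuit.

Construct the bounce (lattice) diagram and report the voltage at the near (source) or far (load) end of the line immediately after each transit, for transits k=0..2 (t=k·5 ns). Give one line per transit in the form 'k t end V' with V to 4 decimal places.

Γ_L=-1.000000, Γ_S=0.714286; launch V₁=10·50/350=1.428571
k=0 src: V=1.4286
k=1 load: inc=1.428571, refl=1.428571·-1.000000=-1.4286; V=0.000000+1.428571+-1.428571=0.0000
k=2 src: inc=-1.428571, refl=-1.428571·0.714286=-1.0204; V=1.428571+-1.428571+-1.020408=-1.0204

0 0 source 1.4286
1 5 load 0.0000
2 10 source -1.0204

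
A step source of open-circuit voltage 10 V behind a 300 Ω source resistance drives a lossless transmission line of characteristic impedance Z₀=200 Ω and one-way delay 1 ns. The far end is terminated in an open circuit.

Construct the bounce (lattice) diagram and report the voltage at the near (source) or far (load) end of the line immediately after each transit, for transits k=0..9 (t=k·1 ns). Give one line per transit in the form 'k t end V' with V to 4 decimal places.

Γ_L=1.000000, Γ_S=0.200000; launch V₁=10·200/500=4.000000
k=0 src: V=4.0000
k=1 load: inc=4.000000, refl=4.000000·1.000000=4.0000; V=0.000000+4.000000+4.000000=8.0000
k=2 src: inc=4.000000, refl=4.000000·0.200000=0.8000; V=4.000000+4.000000+0.800000=8.8000
k=3 load: inc=0.800000, refl=0.800000·1.000000=0.8000; V=8.000000+0.800000+0.800000=9.6000
k=4 src: inc=0.800000, refl=0.800000·0.200000=0.1600; V=8.800000+0.800000+0.160000=9.7600
k=5 load: inc=0.160000, refl=0.160000·1.000000=0.1600; V=9.600000+0.160000+0.160000=9.9200
k=6 src: inc=0.160000, refl=0.160000·0.200000=0.0320; V=9.760000+0.160000+0.032000=9.9520
k=7 load: inc=0.032000, refl=0.032000·1.000000=0.0320; V=9.920000+0.032000+0.032000=9.9840
k=8 src: inc=0.032000, refl=0.032000·0.200000=0.0064; V=9.952000+0.032000+0.006400=9.9904
k=9 load: inc=0.006400, refl=0.006400·1.000000=0.0064; V=9.984000+0.006400+0.006400=9.9968

0 0 source 4.0000
1 1 load 8.0000
2 2 source 8.8000
3 3 load 9.6000
4 4 source 9.7600
5 5 load 9.9200
6 6 source 9.9520
7 7 load 9.9840
8 8 source 9.9904
9 9 load 9.9968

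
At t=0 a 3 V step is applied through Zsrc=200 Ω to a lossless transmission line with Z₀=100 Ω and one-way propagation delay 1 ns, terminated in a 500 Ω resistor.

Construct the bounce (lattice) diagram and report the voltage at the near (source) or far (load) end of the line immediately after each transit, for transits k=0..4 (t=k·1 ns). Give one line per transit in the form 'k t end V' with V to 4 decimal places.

0 0 source 1.0000
1 1 load 1.6667
2 2 source 1.8889
3 3 load 2.0370
4 4 source 2.0864

Γ_L=0.666667, Γ_S=0.333333; launch V₁=3·100/300=1.000000
k=0 src: V=1.0000
k=1 load: inc=1.000000, refl=1.000000·0.666667=0.6667; V=0.000000+1.000000+0.666667=1.6667
k=2 src: inc=0.666667, refl=0.666667·0.333333=0.2222; V=1.000000+0.666667+0.222222=1.8889
k=3 load: inc=0.222222, refl=0.222222·0.666667=0.1481; V=1.666667+0.222222+0.148148=2.0370
k=4 src: inc=0.148148, refl=0.148148·0.333333=0.0494; V=1.888889+0.148148+0.049383=2.0864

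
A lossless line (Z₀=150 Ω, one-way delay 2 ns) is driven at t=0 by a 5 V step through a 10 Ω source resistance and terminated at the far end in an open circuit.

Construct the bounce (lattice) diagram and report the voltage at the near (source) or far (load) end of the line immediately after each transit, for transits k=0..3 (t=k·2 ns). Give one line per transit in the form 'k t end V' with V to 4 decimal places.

0 0 source 4.6875
1 2 load 9.3750
2 4 source 5.2734
3 6 load 1.1719

Γ_L=1.000000, Γ_S=-0.875000; launch V₁=5·150/160=4.687500
k=0 src: V=4.6875
k=1 load: inc=4.687500, refl=4.687500·1.000000=4.6875; V=0.000000+4.687500+4.687500=9.3750
k=2 src: inc=4.687500, refl=4.687500·-0.875000=-4.1016; V=4.687500+4.687500+-4.101562=5.2734
k=3 load: inc=-4.101562, refl=-4.101562·1.000000=-4.1016; V=9.375000+-4.101562+-4.101562=1.1719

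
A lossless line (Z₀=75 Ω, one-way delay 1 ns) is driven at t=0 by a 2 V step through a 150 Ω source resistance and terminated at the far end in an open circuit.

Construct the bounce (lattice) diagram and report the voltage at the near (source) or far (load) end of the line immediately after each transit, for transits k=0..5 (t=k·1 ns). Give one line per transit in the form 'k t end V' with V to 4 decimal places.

0 0 source 0.6667
1 1 load 1.3333
2 2 source 1.5556
3 3 load 1.7778
4 4 source 1.8519
5 5 load 1.9259

Γ_L=1.000000, Γ_S=0.333333; launch V₁=2·75/225=0.666667
k=0 src: V=0.6667
k=1 load: inc=0.666667, refl=0.666667·1.000000=0.6667; V=0.000000+0.666667+0.666667=1.3333
k=2 src: inc=0.666667, refl=0.666667·0.333333=0.2222; V=0.666667+0.666667+0.222222=1.5556
k=3 load: inc=0.222222, refl=0.222222·1.000000=0.2222; V=1.333333+0.222222+0.222222=1.7778
k=4 src: inc=0.222222, refl=0.222222·0.333333=0.0741; V=1.555556+0.222222+0.074074=1.8519
k=5 load: inc=0.074074, refl=0.074074·1.000000=0.0741; V=1.777778+0.074074+0.074074=1.9259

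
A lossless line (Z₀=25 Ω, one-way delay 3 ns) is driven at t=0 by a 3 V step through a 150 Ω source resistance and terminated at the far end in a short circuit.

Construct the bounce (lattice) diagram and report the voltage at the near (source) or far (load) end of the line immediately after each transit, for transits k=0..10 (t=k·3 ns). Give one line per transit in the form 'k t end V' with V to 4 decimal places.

Γ_L=-1.000000, Γ_S=0.714286; launch V₁=3·25/175=0.428571
k=0 src: V=0.4286
k=1 load: inc=0.428571, refl=0.428571·-1.000000=-0.4286; V=0.000000+0.428571+-0.428571=0.0000
k=2 src: inc=-0.428571, refl=-0.428571·0.714286=-0.3061; V=0.428571+-0.428571+-0.306122=-0.3061
k=3 load: inc=-0.306122, refl=-0.306122·-1.000000=0.3061; V=0.000000+-0.306122+0.306122=0.0000
k=4 src: inc=0.306122, refl=0.306122·0.714286=0.2187; V=-0.306122+0.306122+0.218659=0.2187
k=5 load: inc=0.218659, refl=0.218659·-1.000000=-0.2187; V=0.000000+0.218659+-0.218659=0.0000
k=6 src: inc=-0.218659, refl=-0.218659·0.714286=-0.1562; V=0.218659+-0.218659+-0.156185=-0.1562
k=7 load: inc=-0.156185, refl=-0.156185·-1.000000=0.1562; V=0.000000+-0.156185+0.156185=0.0000
k=8 src: inc=0.156185, refl=0.156185·0.714286=0.1116; V=-0.156185+0.156185+0.111561=0.1116
k=9 load: inc=0.111561, refl=0.111561·-1.000000=-0.1116; V=0.000000+0.111561+-0.111561=0.0000
k=10 src: inc=-0.111561, refl=-0.111561·0.714286=-0.0797; V=0.111561+-0.111561+-0.079686=-0.0797

0 0 source 0.4286
1 3 load 0.0000
2 6 source -0.3061
3 9 load 0.0000
4 12 source 0.2187
5 15 load 0.0000
6 18 source -0.1562
7 21 load 0.0000
8 24 source 0.1116
9 27 load 0.0000
10 30 source -0.0797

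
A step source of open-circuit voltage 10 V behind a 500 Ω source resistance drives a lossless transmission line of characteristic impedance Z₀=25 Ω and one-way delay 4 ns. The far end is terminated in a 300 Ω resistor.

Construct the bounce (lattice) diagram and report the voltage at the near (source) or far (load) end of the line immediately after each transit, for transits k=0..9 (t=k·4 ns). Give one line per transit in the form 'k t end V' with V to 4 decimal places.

Γ_L=0.846154, Γ_S=0.904762; launch V₁=10·25/525=0.476190
k=0 src: V=0.4762
k=1 load: inc=0.476190, refl=0.476190·0.846154=0.4029; V=0.000000+0.476190+0.402930=0.8791
k=2 src: inc=0.402930, refl=0.402930·0.904762=0.3646; V=0.476190+0.402930+0.364556=1.2437
k=3 load: inc=0.364556, refl=0.364556·0.846154=0.3085; V=0.879121+0.364556+0.308471=1.5521
k=4 src: inc=0.308471, refl=0.308471·0.904762=0.2791; V=1.243677+0.308471+0.279092=1.8312
k=5 load: inc=0.279092, refl=0.279092·0.846154=0.2362; V=1.552147+0.279092+0.236155=2.0674
k=6 src: inc=0.236155, refl=0.236155·0.904762=0.2137; V=1.831240+0.236155+0.213664=2.2811
k=7 load: inc=0.213664, refl=0.213664·0.846154=0.1808; V=2.067395+0.213664+0.180793=2.4619
k=8 src: inc=0.180793, refl=0.180793·0.904762=0.1636; V=2.281059+0.180793+0.163574=2.6254
k=9 load: inc=0.163574, refl=0.163574·0.846154=0.1384; V=2.461852+0.163574+0.138409=2.7638

0 0 source 0.4762
1 4 load 0.8791
2 8 source 1.2437
3 12 load 1.5521
4 16 source 1.8312
5 20 load 2.0674
6 24 source 2.2811
7 28 load 2.4619
8 32 source 2.6254
9 36 load 2.7638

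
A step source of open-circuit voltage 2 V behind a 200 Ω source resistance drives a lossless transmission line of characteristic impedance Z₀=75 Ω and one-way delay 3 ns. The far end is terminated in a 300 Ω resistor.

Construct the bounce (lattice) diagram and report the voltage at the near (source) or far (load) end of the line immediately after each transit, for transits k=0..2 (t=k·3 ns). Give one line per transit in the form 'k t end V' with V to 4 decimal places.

0 0 source 0.5455
1 3 load 0.8727
2 6 source 1.0215

Γ_L=0.600000, Γ_S=0.454545; launch V₁=2·75/275=0.545455
k=0 src: V=0.5455
k=1 load: inc=0.545455, refl=0.545455·0.600000=0.3273; V=0.000000+0.545455+0.327273=0.8727
k=2 src: inc=0.327273, refl=0.327273·0.454545=0.1488; V=0.545455+0.327273+0.148760=1.0215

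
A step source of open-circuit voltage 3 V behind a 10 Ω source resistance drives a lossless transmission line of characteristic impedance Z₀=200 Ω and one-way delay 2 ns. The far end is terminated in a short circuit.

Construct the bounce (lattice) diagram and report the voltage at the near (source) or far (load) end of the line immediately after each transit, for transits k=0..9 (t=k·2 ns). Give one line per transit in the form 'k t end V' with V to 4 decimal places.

0 0 source 2.8571
1 2 load 0.0000
2 4 source 2.5850
3 6 load 0.0000
4 8 source 2.3388
5 10 load 0.0000
6 12 source 2.1161
7 14 load 0.0000
8 16 source 1.9146
9 18 load 0.0000

Γ_L=-1.000000, Γ_S=-0.904762; launch V₁=3·200/210=2.857143
k=0 src: V=2.8571
k=1 load: inc=2.857143, refl=2.857143·-1.000000=-2.8571; V=0.000000+2.857143+-2.857143=0.0000
k=2 src: inc=-2.857143, refl=-2.857143·-0.904762=2.5850; V=2.857143+-2.857143+2.585034=2.5850
k=3 load: inc=2.585034, refl=2.585034·-1.000000=-2.5850; V=0.000000+2.585034+-2.585034=0.0000
k=4 src: inc=-2.585034, refl=-2.585034·-0.904762=2.3388; V=2.585034+-2.585034+2.338840=2.3388
k=5 load: inc=2.338840, refl=2.338840·-1.000000=-2.3388; V=0.000000+2.338840+-2.338840=0.0000
k=6 src: inc=-2.338840, refl=-2.338840·-0.904762=2.1161; V=2.338840+-2.338840+2.116094=2.1161
k=7 load: inc=2.116094, refl=2.116094·-1.000000=-2.1161; V=0.000000+2.116094+-2.116094=0.0000
k=8 src: inc=-2.116094, refl=-2.116094·-0.904762=1.9146; V=2.116094+-2.116094+1.914561=1.9146
k=9 load: inc=1.914561, refl=1.914561·-1.000000=-1.9146; V=0.000000+1.914561+-1.914561=0.0000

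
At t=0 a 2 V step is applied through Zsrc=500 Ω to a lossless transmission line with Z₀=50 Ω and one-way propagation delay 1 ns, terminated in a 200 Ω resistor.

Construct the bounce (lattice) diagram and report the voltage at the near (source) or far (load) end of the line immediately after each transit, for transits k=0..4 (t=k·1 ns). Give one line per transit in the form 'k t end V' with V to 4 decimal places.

Γ_L=0.600000, Γ_S=0.818182; launch V₁=2·50/550=0.181818
k=0 src: V=0.1818
k=1 load: inc=0.181818, refl=0.181818·0.600000=0.1091; V=0.000000+0.181818+0.109091=0.2909
k=2 src: inc=0.109091, refl=0.109091·0.818182=0.0893; V=0.181818+0.109091+0.089256=0.3802
k=3 load: inc=0.089256, refl=0.089256·0.600000=0.0536; V=0.290909+0.089256+0.053554=0.4337
k=4 src: inc=0.053554, refl=0.053554·0.818182=0.0438; V=0.380165+0.053554+0.043817=0.4775

0 0 source 0.1818
1 1 load 0.2909
2 2 source 0.3802
3 3 load 0.4337
4 4 source 0.4775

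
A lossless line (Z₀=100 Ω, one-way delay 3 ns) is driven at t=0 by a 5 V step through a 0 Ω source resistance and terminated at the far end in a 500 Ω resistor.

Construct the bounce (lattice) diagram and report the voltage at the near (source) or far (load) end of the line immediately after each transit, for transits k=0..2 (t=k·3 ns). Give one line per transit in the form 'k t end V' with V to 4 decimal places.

0 0 source 5.0000
1 3 load 8.3333
2 6 source 5.0000

Γ_L=0.666667, Γ_S=-1.000000; launch V₁=5·100/100=5.000000
k=0 src: V=5.0000
k=1 load: inc=5.000000, refl=5.000000·0.666667=3.3333; V=0.000000+5.000000+3.333333=8.3333
k=2 src: inc=3.333333, refl=3.333333·-1.000000=-3.3333; V=5.000000+3.333333+-3.333333=5.0000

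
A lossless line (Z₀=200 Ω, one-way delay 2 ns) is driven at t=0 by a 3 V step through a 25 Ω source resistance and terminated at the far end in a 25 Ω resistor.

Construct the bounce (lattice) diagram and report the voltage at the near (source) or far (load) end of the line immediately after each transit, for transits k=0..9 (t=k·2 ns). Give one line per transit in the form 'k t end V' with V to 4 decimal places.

Γ_L=-0.777778, Γ_S=-0.777778; launch V₁=3·200/225=2.666667
k=0 src: V=2.6667
k=1 load: inc=2.666667, refl=2.666667·-0.777778=-2.0741; V=0.000000+2.666667+-2.074074=0.5926
k=2 src: inc=-2.074074, refl=-2.074074·-0.777778=1.6132; V=2.666667+-2.074074+1.613169=2.2058
k=3 load: inc=1.613169, refl=1.613169·-0.777778=-1.2547; V=0.592593+1.613169+-1.254687=0.9511
k=4 src: inc=-1.254687, refl=-1.254687·-0.777778=0.9759; V=2.205761+-1.254687+0.975867=1.9269
k=5 load: inc=0.975867, refl=0.975867·-0.777778=-0.7590; V=0.951075+0.975867+-0.759008=1.1679
k=6 src: inc=-0.759008, refl=-0.759008·-0.777778=0.5903; V=1.926942+-0.759008+0.590340=1.7583
k=7 load: inc=0.590340, refl=0.590340·-0.777778=-0.4592; V=1.167934+0.590340+-0.459153=1.2991
k=8 src: inc=-0.459153, refl=-0.459153·-0.777778=0.3571; V=1.758274+-0.459153+0.357119=1.6562
k=9 load: inc=0.357119, refl=0.357119·-0.777778=-0.2778; V=1.299121+0.357119+-0.277759=1.3785

0 0 source 2.6667
1 2 load 0.5926
2 4 source 2.2058
3 6 load 0.9511
4 8 source 1.9269
5 10 load 1.1679
6 12 source 1.7583
7 14 load 1.2991
8 16 source 1.6562
9 18 load 1.3785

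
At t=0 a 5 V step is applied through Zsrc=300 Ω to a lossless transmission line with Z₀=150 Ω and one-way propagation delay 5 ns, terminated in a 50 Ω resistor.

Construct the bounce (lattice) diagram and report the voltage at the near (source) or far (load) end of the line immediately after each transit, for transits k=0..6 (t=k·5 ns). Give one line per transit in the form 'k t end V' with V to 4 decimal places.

Γ_L=-0.500000, Γ_S=0.333333; launch V₁=5·150/450=1.666667
k=0 src: V=1.6667
k=1 load: inc=1.666667, refl=1.666667·-0.500000=-0.8333; V=0.000000+1.666667+-0.833333=0.8333
k=2 src: inc=-0.833333, refl=-0.833333·0.333333=-0.2778; V=1.666667+-0.833333+-0.277778=0.5556
k=3 load: inc=-0.277778, refl=-0.277778·-0.500000=0.1389; V=0.833333+-0.277778+0.138889=0.6944
k=4 src: inc=0.138889, refl=0.138889·0.333333=0.0463; V=0.555556+0.138889+0.046296=0.7407
k=5 load: inc=0.046296, refl=0.046296·-0.500000=-0.0231; V=0.694444+0.046296+-0.023148=0.7176
k=6 src: inc=-0.023148, refl=-0.023148·0.333333=-0.0077; V=0.740741+-0.023148+-0.007716=0.7099

0 0 source 1.6667
1 5 load 0.8333
2 10 source 0.5556
3 15 load 0.6944
4 20 source 0.7407
5 25 load 0.7176
6 30 source 0.7099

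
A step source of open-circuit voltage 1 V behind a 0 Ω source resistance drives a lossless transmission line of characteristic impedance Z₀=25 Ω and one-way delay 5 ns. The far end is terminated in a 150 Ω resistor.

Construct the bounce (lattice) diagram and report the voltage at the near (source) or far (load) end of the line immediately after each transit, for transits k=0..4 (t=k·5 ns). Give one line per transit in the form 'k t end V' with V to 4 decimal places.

Γ_L=0.714286, Γ_S=-1.000000; launch V₁=1·25/25=1.000000
k=0 src: V=1.0000
k=1 load: inc=1.000000, refl=1.000000·0.714286=0.7143; V=0.000000+1.000000+0.714286=1.7143
k=2 src: inc=0.714286, refl=0.714286·-1.000000=-0.7143; V=1.000000+0.714286+-0.714286=1.0000
k=3 load: inc=-0.714286, refl=-0.714286·0.714286=-0.5102; V=1.714286+-0.714286+-0.510204=0.4898
k=4 src: inc=-0.510204, refl=-0.510204·-1.000000=0.5102; V=1.000000+-0.510204+0.510204=1.0000

0 0 source 1.0000
1 5 load 1.7143
2 10 source 1.0000
3 15 load 0.4898
4 20 source 1.0000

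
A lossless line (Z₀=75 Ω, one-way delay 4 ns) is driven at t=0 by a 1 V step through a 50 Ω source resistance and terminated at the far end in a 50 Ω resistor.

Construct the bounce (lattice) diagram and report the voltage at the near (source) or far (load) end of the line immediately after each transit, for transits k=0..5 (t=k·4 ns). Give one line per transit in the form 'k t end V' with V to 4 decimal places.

Γ_L=-0.200000, Γ_S=-0.200000; launch V₁=1·75/125=0.600000
k=0 src: V=0.6000
k=1 load: inc=0.600000, refl=0.600000·-0.200000=-0.1200; V=0.000000+0.600000+-0.120000=0.4800
k=2 src: inc=-0.120000, refl=-0.120000·-0.200000=0.0240; V=0.600000+-0.120000+0.024000=0.5040
k=3 load: inc=0.024000, refl=0.024000·-0.200000=-0.0048; V=0.480000+0.024000+-0.004800=0.4992
k=4 src: inc=-0.004800, refl=-0.004800·-0.200000=0.0010; V=0.504000+-0.004800+0.000960=0.5002
k=5 load: inc=0.000960, refl=0.000960·-0.200000=-0.0002; V=0.499200+0.000960+-0.000192=0.5000

0 0 source 0.6000
1 4 load 0.4800
2 8 source 0.5040
3 12 load 0.4992
4 16 source 0.5002
5 20 load 0.5000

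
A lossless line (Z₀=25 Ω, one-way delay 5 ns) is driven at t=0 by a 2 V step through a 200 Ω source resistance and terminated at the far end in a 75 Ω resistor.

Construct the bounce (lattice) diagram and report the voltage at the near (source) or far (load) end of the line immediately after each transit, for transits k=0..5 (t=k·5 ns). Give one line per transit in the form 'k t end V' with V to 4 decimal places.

Γ_L=0.500000, Γ_S=0.777778; launch V₁=2·25/225=0.222222
k=0 src: V=0.2222
k=1 load: inc=0.222222, refl=0.222222·0.500000=0.1111; V=0.000000+0.222222+0.111111=0.3333
k=2 src: inc=0.111111, refl=0.111111·0.777778=0.0864; V=0.222222+0.111111+0.086420=0.4198
k=3 load: inc=0.086420, refl=0.086420·0.500000=0.0432; V=0.333333+0.086420+0.043210=0.4630
k=4 src: inc=0.043210, refl=0.043210·0.777778=0.0336; V=0.419753+0.043210+0.033608=0.4966
k=5 load: inc=0.033608, refl=0.033608·0.500000=0.0168; V=0.462963+0.033608+0.016804=0.5134

0 0 source 0.2222
1 5 load 0.3333
2 10 source 0.4198
3 15 load 0.4630
4 20 source 0.4966
5 25 load 0.5134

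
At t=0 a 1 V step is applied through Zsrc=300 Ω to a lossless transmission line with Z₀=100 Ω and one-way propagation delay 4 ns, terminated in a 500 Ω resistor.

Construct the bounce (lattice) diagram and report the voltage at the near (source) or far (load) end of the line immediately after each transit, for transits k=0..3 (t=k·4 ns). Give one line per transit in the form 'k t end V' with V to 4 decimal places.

Γ_L=0.666667, Γ_S=0.500000; launch V₁=1·100/400=0.250000
k=0 src: V=0.2500
k=1 load: inc=0.250000, refl=0.250000·0.666667=0.1667; V=0.000000+0.250000+0.166667=0.4167
k=2 src: inc=0.166667, refl=0.166667·0.500000=0.0833; V=0.250000+0.166667+0.083333=0.5000
k=3 load: inc=0.083333, refl=0.083333·0.666667=0.0556; V=0.416667+0.083333+0.055556=0.5556

0 0 source 0.2500
1 4 load 0.4167
2 8 source 0.5000
3 12 load 0.5556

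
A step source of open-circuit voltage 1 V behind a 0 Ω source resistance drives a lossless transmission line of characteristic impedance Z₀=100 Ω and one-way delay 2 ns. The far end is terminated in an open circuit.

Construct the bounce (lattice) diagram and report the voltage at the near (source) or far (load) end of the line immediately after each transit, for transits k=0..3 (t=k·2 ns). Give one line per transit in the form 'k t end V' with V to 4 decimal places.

Γ_L=1.000000, Γ_S=-1.000000; launch V₁=1·100/100=1.000000
k=0 src: V=1.0000
k=1 load: inc=1.000000, refl=1.000000·1.000000=1.0000; V=0.000000+1.000000+1.000000=2.0000
k=2 src: inc=1.000000, refl=1.000000·-1.000000=-1.0000; V=1.000000+1.000000+-1.000000=1.0000
k=3 load: inc=-1.000000, refl=-1.000000·1.000000=-1.0000; V=2.000000+-1.000000+-1.000000=0.0000

0 0 source 1.0000
1 2 load 2.0000
2 4 source 1.0000
3 6 load 0.0000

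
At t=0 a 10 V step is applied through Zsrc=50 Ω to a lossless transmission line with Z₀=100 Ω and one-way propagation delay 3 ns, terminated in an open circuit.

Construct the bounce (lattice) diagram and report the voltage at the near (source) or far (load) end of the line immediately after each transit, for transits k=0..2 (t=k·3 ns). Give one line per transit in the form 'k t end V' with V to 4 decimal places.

0 0 source 6.6667
1 3 load 13.3333
2 6 source 11.1111

Γ_L=1.000000, Γ_S=-0.333333; launch V₁=10·100/150=6.666667
k=0 src: V=6.6667
k=1 load: inc=6.666667, refl=6.666667·1.000000=6.6667; V=0.000000+6.666667+6.666667=13.3333
k=2 src: inc=6.666667, refl=6.666667·-0.333333=-2.2222; V=6.666667+6.666667+-2.222222=11.1111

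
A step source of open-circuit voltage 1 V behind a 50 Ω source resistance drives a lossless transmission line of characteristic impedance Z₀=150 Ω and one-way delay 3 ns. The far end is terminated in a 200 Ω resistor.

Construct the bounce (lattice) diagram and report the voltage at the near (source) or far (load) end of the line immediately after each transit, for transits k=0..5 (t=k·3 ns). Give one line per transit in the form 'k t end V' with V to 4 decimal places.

Γ_L=0.142857, Γ_S=-0.500000; launch V₁=1·150/200=0.750000
k=0 src: V=0.7500
k=1 load: inc=0.750000, refl=0.750000·0.142857=0.1071; V=0.000000+0.750000+0.107143=0.8571
k=2 src: inc=0.107143, refl=0.107143·-0.500000=-0.0536; V=0.750000+0.107143+-0.053571=0.8036
k=3 load: inc=-0.053571, refl=-0.053571·0.142857=-0.0077; V=0.857143+-0.053571+-0.007653=0.7959
k=4 src: inc=-0.007653, refl=-0.007653·-0.500000=0.0038; V=0.803571+-0.007653+0.003827=0.7997
k=5 load: inc=0.003827, refl=0.003827·0.142857=0.0005; V=0.795918+0.003827+0.000547=0.8003

0 0 source 0.7500
1 3 load 0.8571
2 6 source 0.8036
3 9 load 0.7959
4 12 source 0.7997
5 15 load 0.8003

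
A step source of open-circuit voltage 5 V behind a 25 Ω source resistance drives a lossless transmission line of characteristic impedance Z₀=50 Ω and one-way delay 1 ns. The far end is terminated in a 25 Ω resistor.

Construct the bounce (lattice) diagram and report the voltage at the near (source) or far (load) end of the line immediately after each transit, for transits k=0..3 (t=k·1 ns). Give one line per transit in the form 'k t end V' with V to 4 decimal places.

Γ_L=-0.333333, Γ_S=-0.333333; launch V₁=5·50/75=3.333333
k=0 src: V=3.3333
k=1 load: inc=3.333333, refl=3.333333·-0.333333=-1.1111; V=0.000000+3.333333+-1.111111=2.2222
k=2 src: inc=-1.111111, refl=-1.111111·-0.333333=0.3704; V=3.333333+-1.111111+0.370370=2.5926
k=3 load: inc=0.370370, refl=0.370370·-0.333333=-0.1235; V=2.222222+0.370370+-0.123457=2.4691

0 0 source 3.3333
1 1 load 2.2222
2 2 source 2.5926
3 3 load 2.4691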